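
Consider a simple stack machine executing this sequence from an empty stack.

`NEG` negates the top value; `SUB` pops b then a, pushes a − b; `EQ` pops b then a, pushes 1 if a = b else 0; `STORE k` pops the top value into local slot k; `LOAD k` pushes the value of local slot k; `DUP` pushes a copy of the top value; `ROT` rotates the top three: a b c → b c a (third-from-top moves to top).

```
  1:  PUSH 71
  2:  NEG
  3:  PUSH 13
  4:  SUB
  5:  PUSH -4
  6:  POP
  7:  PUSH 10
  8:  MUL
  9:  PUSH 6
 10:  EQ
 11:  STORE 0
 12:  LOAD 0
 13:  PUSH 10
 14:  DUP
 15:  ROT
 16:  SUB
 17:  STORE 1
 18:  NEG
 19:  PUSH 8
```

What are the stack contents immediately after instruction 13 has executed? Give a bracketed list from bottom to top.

[0, 10]

PUSH 71 -> 71
NEG     -> -71
PUSH 13 -> -71 13
SUB     -> -84
PUSH -4 -> -84 -4
POP     -> -84
PUSH 10 -> -84 10
MUL     -> -840
PUSH 6  -> -840 6
EQ      -> 0
STORE 0 -> (empty)
LOAD 0  -> 0
PUSH 10 -> 0 10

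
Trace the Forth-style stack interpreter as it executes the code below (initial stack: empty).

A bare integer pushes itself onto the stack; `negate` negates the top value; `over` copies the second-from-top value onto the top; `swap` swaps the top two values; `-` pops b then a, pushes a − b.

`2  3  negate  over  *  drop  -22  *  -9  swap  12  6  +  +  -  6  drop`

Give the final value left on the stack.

17

2       2
3       2 3
negate  2 -3
over    2 -3 2
*       2 -6
drop    2
-22     2 -22
*       -44
-9      -44 -9
swap    -9 -44
12      -9 -44 12
6       -9 -44 12 6
+       -9 -44 18
+       -9 -26
-       17
6       17 6
drop    17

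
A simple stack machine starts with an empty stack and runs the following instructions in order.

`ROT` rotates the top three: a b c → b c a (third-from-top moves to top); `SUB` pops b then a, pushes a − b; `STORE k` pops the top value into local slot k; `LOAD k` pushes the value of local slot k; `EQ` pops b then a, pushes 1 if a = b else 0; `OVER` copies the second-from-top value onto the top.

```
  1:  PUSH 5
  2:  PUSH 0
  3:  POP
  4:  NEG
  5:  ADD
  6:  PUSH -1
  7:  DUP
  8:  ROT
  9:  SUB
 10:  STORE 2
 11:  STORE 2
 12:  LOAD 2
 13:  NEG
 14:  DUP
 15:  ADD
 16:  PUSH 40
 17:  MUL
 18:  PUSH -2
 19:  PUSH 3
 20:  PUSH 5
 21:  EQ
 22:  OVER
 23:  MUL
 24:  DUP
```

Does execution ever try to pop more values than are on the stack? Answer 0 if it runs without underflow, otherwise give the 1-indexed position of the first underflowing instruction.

5

PUSH 5  [5]
PUSH 0  [5, 0]
POP     [5]
NEG     [-5]
ADD  — needs 2 operands, stack has 1 → underflow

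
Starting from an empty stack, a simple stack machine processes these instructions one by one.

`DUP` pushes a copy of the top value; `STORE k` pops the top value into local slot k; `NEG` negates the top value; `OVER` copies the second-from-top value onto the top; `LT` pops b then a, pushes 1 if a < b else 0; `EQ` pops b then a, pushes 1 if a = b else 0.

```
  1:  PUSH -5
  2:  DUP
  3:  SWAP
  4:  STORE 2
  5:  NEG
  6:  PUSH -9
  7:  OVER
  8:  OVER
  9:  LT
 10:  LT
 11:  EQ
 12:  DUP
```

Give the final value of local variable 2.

-5

PUSH -5 : -5
DUP     : -5 -5
SWAP    : -5 -5
STORE 2 : -5
NEG     : 5
PUSH -9 : 5 -9
OVER    : 5 -9 5
OVER    : 5 -9 5 -9
LT      : 5 -9 0
LT      : 5 1
EQ      : 0
DUP     : 0 0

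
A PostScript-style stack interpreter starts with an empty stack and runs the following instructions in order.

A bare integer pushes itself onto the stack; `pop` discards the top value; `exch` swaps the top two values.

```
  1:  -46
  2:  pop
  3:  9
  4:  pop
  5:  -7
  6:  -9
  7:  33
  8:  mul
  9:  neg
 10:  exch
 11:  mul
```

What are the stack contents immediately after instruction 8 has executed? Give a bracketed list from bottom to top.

-46 → [-46]
pop → []
9   → [9]
pop → []
-7  → [-7]
-9  → [-7, -9]
33  → [-7, -9, 33]
mul → [-7, -297]

[-7, -297]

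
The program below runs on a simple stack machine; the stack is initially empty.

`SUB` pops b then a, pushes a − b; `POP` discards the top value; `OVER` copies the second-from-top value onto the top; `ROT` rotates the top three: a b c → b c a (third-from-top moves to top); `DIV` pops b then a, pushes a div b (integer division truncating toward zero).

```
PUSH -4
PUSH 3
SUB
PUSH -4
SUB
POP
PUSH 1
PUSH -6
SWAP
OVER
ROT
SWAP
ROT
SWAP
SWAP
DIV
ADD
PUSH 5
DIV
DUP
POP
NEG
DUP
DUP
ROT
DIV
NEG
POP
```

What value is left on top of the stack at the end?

2

PUSH -4  -4
PUSH 3   -4 3
SUB      -7
PUSH -4  -7 -4
SUB      -3
POP      (empty)
PUSH 1   1
PUSH -6  1 -6
SWAP     -6 1
OVER     -6 1 -6
ROT      1 -6 -6
SWAP     1 -6 -6
ROT      -6 -6 1
SWAP     -6 1 -6
SWAP     -6 -6 1
DIV      -6 -6
ADD      -12
PUSH 5   -12 5
DIV      -2
DUP      -2 -2
POP      -2
NEG      2
DUP      2 2
DUP      2 2 2
ROT      2 2 2
DIV      2 1
NEG      2 -1
POP      2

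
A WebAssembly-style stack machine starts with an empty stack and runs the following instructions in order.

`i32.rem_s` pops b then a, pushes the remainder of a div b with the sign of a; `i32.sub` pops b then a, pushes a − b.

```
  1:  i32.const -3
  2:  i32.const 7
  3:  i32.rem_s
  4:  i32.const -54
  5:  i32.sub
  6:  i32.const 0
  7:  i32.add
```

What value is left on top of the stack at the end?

51

i32.const -3  -> -3
i32.const 7   -> -3 7
i32.rem_s     -> -3
i32.const -54 -> -3 -54
i32.sub       -> 51
i32.const 0   -> 51 0
i32.add       -> 51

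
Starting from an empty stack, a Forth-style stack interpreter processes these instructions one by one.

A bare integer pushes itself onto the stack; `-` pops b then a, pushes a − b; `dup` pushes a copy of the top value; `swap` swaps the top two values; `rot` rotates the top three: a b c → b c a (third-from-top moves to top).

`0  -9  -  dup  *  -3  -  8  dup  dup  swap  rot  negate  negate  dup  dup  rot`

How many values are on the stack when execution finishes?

6

0      -> 0
-9     -> 0 -9
-      -> 9
dup    -> 9 9
*      -> 81
-3     -> 81 -3
-      -> 84
8      -> 84 8
dup    -> 84 8 8
dup    -> 84 8 8 8
swap   -> 84 8 8 8
rot    -> 84 8 8 8
negate -> 84 8 8 -8
negate -> 84 8 8 8
dup    -> 84 8 8 8 8
dup    -> 84 8 8 8 8 8
rot    -> 84 8 8 8 8 8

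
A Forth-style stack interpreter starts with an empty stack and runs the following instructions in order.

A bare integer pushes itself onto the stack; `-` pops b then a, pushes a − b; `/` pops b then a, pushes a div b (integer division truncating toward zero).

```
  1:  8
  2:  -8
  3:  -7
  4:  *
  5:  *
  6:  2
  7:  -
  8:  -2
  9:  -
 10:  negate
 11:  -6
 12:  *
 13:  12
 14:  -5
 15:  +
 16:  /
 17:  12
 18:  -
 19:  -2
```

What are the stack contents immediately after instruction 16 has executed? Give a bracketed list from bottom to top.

[384]

8      → 8
-8     → 8 -8
-7     → 8 -8 -7
*      → 8 56
*      → 448
2      → 448 2
-      → 446
-2     → 446 -2
-      → 448
negate → -448
-6     → -448 -6
*      → 2688
12     → 2688 12
-5     → 2688 12 -5
+      → 2688 7
/      → 384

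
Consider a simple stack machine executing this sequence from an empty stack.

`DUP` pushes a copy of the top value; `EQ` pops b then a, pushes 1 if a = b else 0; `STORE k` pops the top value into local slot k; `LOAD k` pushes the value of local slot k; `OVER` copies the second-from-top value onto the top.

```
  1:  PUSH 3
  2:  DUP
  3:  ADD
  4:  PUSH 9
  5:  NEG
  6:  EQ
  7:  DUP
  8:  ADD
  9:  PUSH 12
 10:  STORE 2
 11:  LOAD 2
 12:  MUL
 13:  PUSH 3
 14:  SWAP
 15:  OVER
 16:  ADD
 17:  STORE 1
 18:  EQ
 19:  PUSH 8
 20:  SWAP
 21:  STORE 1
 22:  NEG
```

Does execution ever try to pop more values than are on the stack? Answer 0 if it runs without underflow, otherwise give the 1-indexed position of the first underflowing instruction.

PUSH 3  → [3]
DUP     → [3, 3]
ADD     → [6]
PUSH 9  → [6, 9]
NEG     → [6, -9]
EQ      → [0]
DUP     → [0, 0]
ADD     → [0]
PUSH 12 → [0, 12]
STORE 2 → [0]
LOAD 2  → [0, 12]
MUL     → [0]
PUSH 3  → [0, 3]
SWAP    → [3, 0]
OVER    → [3, 0, 3]
ADD     → [3, 3]
STORE 1 → [3]
EQ  — needs 2 operands, stack has 1 → underflow

18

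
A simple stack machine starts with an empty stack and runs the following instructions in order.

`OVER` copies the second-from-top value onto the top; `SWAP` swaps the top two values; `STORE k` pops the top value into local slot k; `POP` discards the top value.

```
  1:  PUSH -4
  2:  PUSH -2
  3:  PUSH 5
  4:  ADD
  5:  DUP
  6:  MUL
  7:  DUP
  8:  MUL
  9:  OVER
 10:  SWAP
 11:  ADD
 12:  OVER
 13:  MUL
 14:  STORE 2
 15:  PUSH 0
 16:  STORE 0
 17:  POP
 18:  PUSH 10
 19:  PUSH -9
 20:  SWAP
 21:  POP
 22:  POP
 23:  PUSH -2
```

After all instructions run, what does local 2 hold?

-308

PUSH -4 -> [-4]
PUSH -2 -> [-4, -2]
PUSH 5  -> [-4, -2, 5]
ADD     -> [-4, 3]
DUP     -> [-4, 3, 3]
MUL     -> [-4, 9]
DUP     -> [-4, 9, 9]
MUL     -> [-4, 81]
OVER    -> [-4, 81, -4]
SWAP    -> [-4, -4, 81]
ADD     -> [-4, 77]
OVER    -> [-4, 77, -4]
MUL     -> [-4, -308]
STORE 2 -> [-4]
PUSH 0  -> [-4, 0]
STORE 0 -> [-4]
POP     -> []
PUSH 10 -> [10]
PUSH -9 -> [10, -9]
SWAP    -> [-9, 10]
POP     -> [-9]
POP     -> []
PUSH -2 -> [-2]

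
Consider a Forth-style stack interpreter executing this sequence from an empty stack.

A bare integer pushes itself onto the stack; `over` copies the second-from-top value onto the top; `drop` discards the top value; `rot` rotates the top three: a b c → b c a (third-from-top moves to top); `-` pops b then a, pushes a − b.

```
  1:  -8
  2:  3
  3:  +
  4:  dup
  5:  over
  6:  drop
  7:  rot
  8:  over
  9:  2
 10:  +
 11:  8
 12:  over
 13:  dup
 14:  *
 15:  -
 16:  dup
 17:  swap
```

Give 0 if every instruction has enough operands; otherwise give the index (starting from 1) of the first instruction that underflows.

-8    -8
3     -8 3
+     -5
dup   -5 -5
over  -5 -5 -5
drop  -5 -5
rot  — needs 3 operands, stack has 2 → underflow

7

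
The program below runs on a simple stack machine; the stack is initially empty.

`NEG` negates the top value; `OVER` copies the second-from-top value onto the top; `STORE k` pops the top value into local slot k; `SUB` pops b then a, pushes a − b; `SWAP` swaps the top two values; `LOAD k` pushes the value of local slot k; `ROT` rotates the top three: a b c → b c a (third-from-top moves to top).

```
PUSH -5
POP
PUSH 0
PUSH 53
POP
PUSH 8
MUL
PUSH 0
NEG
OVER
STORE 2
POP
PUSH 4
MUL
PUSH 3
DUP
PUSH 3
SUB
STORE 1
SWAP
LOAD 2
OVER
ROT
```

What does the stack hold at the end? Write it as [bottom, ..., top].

[3, 0, 0, 0]

PUSH -5 → [-5]
POP     → []
PUSH 0  → [0]
PUSH 53 → [0, 53]
POP     → [0]
PUSH 8  → [0, 8]
MUL     → [0]
PUSH 0  → [0, 0]
NEG     → [0, 0]
OVER    → [0, 0, 0]
STORE 2 → [0, 0]
POP     → [0]
PUSH 4  → [0, 4]
MUL     → [0]
PUSH 3  → [0, 3]
DUP     → [0, 3, 3]
PUSH 3  → [0, 3, 3, 3]
SUB     → [0, 3, 0]
STORE 1 → [0, 3]
SWAP    → [3, 0]
LOAD 2  → [3, 0, 0]
OVER    → [3, 0, 0, 0]
ROT     → [3, 0, 0, 0]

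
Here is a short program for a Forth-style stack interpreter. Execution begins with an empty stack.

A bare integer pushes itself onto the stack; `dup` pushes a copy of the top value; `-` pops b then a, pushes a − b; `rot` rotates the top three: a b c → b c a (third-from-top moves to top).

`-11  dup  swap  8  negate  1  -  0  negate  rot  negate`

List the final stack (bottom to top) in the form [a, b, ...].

-11    -> [-11]
dup    -> [-11, -11]
swap   -> [-11, -11]
8      -> [-11, -11, 8]
negate -> [-11, -11, -8]
1      -> [-11, -11, -8, 1]
-      -> [-11, -11, -9]
0      -> [-11, -11, -9, 0]
negate -> [-11, -11, -9, 0]
rot    -> [-11, -9, 0, -11]
negate -> [-11, -9, 0, 11]

[-11, -9, 0, 11]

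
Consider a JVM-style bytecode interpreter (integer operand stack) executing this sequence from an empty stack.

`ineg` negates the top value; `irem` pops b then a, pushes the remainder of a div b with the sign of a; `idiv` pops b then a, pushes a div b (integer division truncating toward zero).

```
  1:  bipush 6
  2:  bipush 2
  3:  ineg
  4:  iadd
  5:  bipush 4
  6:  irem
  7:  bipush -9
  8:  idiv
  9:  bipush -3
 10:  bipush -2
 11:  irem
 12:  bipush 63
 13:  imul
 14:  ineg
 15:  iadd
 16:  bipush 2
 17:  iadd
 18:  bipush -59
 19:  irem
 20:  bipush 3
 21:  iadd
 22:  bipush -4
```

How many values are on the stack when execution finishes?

bipush 6   → [6]
bipush 2   → [6, 2]
ineg       → [6, -2]
iadd       → [4]
bipush 4   → [4, 4]
irem       → [0]
bipush -9  → [0, -9]
idiv       → [0]
bipush -3  → [0, -3]
bipush -2  → [0, -3, -2]
irem       → [0, -1]
bipush 63  → [0, -1, 63]
imul       → [0, -63]
ineg       → [0, 63]
iadd       → [63]
bipush 2   → [63, 2]
iadd       → [65]
bipush -59 → [65, -59]
irem       → [6]
bipush 3   → [6, 3]
iadd       → [9]
bipush -4  → [9, -4]

2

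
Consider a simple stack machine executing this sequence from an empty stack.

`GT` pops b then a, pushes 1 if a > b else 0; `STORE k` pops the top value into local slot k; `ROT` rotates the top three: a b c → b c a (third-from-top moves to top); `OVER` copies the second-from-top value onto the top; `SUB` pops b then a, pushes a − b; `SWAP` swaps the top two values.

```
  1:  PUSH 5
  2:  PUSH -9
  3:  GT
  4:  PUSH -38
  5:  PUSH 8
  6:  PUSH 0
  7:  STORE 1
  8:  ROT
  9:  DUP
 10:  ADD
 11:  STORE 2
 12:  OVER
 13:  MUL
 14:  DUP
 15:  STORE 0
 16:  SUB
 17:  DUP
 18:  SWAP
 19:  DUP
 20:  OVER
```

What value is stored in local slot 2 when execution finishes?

PUSH 5   : 5
PUSH -9  : 5 -9
GT       : 1
PUSH -38 : 1 -38
PUSH 8   : 1 -38 8
PUSH 0   : 1 -38 8 0
STORE 1  : 1 -38 8
ROT      : -38 8 1
DUP      : -38 8 1 1
ADD      : -38 8 2
STORE 2  : -38 8
OVER     : -38 8 -38
MUL      : -38 -304
DUP      : -38 -304 -304
STORE 0  : -38 -304
SUB      : 266
DUP      : 266 266
SWAP     : 266 266
DUP      : 266 266 266
OVER     : 266 266 266 266

2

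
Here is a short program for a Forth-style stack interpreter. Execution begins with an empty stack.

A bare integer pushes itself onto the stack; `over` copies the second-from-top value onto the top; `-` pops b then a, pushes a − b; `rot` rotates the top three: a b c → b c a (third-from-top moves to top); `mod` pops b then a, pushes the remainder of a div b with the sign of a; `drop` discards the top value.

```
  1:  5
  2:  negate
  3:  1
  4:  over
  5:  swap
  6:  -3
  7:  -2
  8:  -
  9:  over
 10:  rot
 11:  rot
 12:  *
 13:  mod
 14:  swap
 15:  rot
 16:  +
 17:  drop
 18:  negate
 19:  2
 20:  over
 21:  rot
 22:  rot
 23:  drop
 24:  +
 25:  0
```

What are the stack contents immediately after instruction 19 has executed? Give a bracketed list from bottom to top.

5      : 5
negate : -5
1      : -5 1
over   : -5 1 -5
swap   : -5 -5 1
-3     : -5 -5 1 -3
-2     : -5 -5 1 -3 -2
-      : -5 -5 1 -1
over   : -5 -5 1 -1 1
rot    : -5 -5 -1 1 1
rot    : -5 -5 1 1 -1
*      : -5 -5 1 -1
mod    : -5 -5 0
swap   : -5 0 -5
rot    : 0 -5 -5
+      : 0 -10
drop   : 0
negate : 0
2      : 0 2

[0, 2]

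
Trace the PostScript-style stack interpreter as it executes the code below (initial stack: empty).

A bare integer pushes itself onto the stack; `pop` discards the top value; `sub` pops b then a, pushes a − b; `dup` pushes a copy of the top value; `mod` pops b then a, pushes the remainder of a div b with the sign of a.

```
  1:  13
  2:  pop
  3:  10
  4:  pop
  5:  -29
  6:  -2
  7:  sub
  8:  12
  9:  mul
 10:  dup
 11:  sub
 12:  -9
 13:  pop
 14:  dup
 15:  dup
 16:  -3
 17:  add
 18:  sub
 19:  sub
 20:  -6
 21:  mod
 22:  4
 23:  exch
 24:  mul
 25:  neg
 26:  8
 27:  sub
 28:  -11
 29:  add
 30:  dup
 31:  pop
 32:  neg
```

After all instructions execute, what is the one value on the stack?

13    [13]
pop   []
10    [10]
pop   []
-29   [-29]
-2    [-29, -2]
sub   [-27]
12    [-27, 12]
mul   [-324]
dup   [-324, -324]
sub   [0]
-9    [0, -9]
pop   [0]
dup   [0, 0]
dup   [0, 0, 0]
-3    [0, 0, 0, -3]
add   [0, 0, -3]
sub   [0, 3]
sub   [-3]
-6    [-3, -6]
mod   [-3]
4     [-3, 4]
exch  [4, -3]
mul   [-12]
neg   [12]
8     [12, 8]
sub   [4]
-11   [4, -11]
add   [-7]
dup   [-7, -7]
pop   [-7]
neg   [7]

7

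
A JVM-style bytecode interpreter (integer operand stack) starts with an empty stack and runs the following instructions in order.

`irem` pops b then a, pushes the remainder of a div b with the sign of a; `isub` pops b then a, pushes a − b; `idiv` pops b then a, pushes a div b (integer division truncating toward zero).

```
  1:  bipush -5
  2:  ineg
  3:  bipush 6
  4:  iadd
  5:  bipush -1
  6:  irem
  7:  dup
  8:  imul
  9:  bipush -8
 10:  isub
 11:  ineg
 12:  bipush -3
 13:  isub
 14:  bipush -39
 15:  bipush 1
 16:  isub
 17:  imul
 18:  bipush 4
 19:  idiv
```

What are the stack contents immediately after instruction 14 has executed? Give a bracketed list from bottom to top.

[-5, -39]

bipush -5  → [-5]
ineg       → [5]
bipush 6   → [5, 6]
iadd       → [11]
bipush -1  → [11, -1]
irem       → [0]
dup        → [0, 0]
imul       → [0]
bipush -8  → [0, -8]
isub       → [8]
ineg       → [-8]
bipush -3  → [-8, -3]
isub       → [-5]
bipush -39 → [-5, -39]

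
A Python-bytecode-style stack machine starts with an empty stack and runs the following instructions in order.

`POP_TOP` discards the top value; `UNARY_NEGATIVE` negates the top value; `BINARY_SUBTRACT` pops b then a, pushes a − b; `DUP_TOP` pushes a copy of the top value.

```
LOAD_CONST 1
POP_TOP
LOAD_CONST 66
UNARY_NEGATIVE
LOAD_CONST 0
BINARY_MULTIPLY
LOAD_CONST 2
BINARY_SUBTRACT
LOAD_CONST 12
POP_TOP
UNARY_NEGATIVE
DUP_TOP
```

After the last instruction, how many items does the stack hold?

LOAD_CONST 1    : 1
POP_TOP         : (empty)
LOAD_CONST 66   : 66
UNARY_NEGATIVE  : -66
LOAD_CONST 0    : -66 0
BINARY_MULTIPLY : 0
LOAD_CONST 2    : 0 2
BINARY_SUBTRACT : -2
LOAD_CONST 12   : -2 12
POP_TOP         : -2
UNARY_NEGATIVE  : 2
DUP_TOP         : 2 2

2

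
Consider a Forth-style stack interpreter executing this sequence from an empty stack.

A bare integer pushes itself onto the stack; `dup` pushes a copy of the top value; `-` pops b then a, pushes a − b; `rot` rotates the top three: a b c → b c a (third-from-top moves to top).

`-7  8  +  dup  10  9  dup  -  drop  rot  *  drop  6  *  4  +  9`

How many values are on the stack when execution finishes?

2

-7   → -7
8    → -7 8
+    → 1
dup  → 1 1
10   → 1 1 10
9    → 1 1 10 9
dup  → 1 1 10 9 9
-    → 1 1 10 0
drop → 1 1 10
rot  → 1 10 1
*    → 1 10
drop → 1
6    → 1 6
*    → 6
4    → 6 4
+    → 10
9    → 10 9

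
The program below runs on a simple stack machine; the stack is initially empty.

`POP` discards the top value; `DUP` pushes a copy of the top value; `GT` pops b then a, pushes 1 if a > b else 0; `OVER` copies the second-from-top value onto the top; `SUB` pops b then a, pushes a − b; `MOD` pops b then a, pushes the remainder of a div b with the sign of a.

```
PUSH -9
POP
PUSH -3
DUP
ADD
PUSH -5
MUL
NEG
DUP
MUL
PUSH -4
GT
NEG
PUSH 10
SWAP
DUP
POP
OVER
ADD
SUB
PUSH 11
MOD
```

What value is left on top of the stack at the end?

PUSH -9  [-9]
POP      []
PUSH -3  [-3]
DUP      [-3, -3]
ADD      [-6]
PUSH -5  [-6, -5]
MUL      [30]
NEG      [-30]
DUP      [-30, -30]
MUL      [900]
PUSH -4  [900, -4]
GT       [1]
NEG      [-1]
PUSH 10  [-1, 10]
SWAP     [10, -1]
DUP      [10, -1, -1]
POP      [10, -1]
OVER     [10, -1, 10]
ADD      [10, 9]
SUB      [1]
PUSH 11  [1, 11]
MOD      [1]

1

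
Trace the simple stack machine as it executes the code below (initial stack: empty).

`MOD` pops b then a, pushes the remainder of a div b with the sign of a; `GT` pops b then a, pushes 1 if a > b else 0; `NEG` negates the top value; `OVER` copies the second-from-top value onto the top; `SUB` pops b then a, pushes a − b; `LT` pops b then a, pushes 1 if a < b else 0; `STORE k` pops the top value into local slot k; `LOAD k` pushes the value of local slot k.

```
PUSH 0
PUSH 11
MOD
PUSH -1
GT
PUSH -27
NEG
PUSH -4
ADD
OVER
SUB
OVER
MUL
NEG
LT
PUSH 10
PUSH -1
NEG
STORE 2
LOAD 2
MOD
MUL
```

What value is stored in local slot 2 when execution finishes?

1

PUSH 0   -> 0
PUSH 11  -> 0 11
MOD      -> 0
PUSH -1  -> 0 -1
GT       -> 1
PUSH -27 -> 1 -27
NEG      -> 1 27
PUSH -4  -> 1 27 -4
ADD      -> 1 23
OVER     -> 1 23 1
SUB      -> 1 22
OVER     -> 1 22 1
MUL      -> 1 22
NEG      -> 1 -22
LT       -> 0
PUSH 10  -> 0 10
PUSH -1  -> 0 10 -1
NEG      -> 0 10 1
STORE 2  -> 0 10
LOAD 2   -> 0 10 1
MOD      -> 0 0
MUL      -> 0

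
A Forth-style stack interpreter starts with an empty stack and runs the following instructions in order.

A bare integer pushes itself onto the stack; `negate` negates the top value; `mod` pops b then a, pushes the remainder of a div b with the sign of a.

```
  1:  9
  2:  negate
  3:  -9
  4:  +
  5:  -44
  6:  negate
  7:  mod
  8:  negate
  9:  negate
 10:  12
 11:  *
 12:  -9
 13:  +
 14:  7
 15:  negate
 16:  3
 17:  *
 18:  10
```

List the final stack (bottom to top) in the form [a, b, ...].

9      : [9]
negate : [-9]
-9     : [-9, -9]
+      : [-18]
-44    : [-18, -44]
negate : [-18, 44]
mod    : [-18]
negate : [18]
negate : [-18]
12     : [-18, 12]
*      : [-216]
-9     : [-216, -9]
+      : [-225]
7      : [-225, 7]
negate : [-225, -7]
3      : [-225, -7, 3]
*      : [-225, -21]
10     : [-225, -21, 10]

[-225, -21, 10]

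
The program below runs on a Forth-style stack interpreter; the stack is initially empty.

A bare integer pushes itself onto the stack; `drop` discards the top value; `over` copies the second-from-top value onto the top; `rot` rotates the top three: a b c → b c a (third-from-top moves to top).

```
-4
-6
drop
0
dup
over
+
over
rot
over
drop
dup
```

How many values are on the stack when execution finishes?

5

-4   → -4
-6   → -4 -6
drop → -4
0    → -4 0
dup  → -4 0 0
over → -4 0 0 0
+    → -4 0 0
over → -4 0 0 0
rot  → -4 0 0 0
over → -4 0 0 0 0
drop → -4 0 0 0
dup  → -4 0 0 0 0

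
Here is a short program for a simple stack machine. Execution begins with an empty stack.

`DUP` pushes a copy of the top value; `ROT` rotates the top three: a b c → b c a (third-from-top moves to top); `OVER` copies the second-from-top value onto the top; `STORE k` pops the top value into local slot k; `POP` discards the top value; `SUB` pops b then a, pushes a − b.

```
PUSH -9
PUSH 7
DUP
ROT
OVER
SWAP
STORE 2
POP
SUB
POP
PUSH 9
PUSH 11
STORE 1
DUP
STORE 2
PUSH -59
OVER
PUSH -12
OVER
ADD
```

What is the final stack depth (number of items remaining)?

4

PUSH -9  → [-9]
PUSH 7   → [-9, 7]
DUP      → [-9, 7, 7]
ROT      → [7, 7, -9]
OVER     → [7, 7, -9, 7]
SWAP     → [7, 7, 7, -9]
STORE 2  → [7, 7, 7]
POP      → [7, 7]
SUB      → [0]
POP      → []
PUSH 9   → [9]
PUSH 11  → [9, 11]
STORE 1  → [9]
DUP      → [9, 9]
STORE 2  → [9]
PUSH -59 → [9, -59]
OVER     → [9, -59, 9]
PUSH -12 → [9, -59, 9, -12]
OVER     → [9, -59, 9, -12, 9]
ADD      → [9, -59, 9, -3]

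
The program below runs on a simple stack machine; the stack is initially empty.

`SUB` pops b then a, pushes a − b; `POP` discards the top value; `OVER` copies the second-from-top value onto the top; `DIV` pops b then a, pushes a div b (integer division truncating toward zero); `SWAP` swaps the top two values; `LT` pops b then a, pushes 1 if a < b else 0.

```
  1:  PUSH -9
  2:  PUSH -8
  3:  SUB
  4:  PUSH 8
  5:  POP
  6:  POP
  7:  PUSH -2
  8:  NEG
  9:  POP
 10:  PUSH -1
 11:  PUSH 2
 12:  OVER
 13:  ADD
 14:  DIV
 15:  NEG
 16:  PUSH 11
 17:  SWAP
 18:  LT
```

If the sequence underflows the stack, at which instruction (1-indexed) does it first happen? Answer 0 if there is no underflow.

0

PUSH -9  [-9]
PUSH -8  [-9, -8]
SUB      [-1]
PUSH 8   [-1, 8]
POP      [-1]
POP      []
PUSH -2  [-2]
NEG      [2]
POP      []
PUSH -1  [-1]
PUSH 2   [-1, 2]
OVER     [-1, 2, -1]
ADD      [-1, 1]
DIV      [-1]
NEG      [1]
PUSH 11  [1, 11]
SWAP     [11, 1]
LT       [0]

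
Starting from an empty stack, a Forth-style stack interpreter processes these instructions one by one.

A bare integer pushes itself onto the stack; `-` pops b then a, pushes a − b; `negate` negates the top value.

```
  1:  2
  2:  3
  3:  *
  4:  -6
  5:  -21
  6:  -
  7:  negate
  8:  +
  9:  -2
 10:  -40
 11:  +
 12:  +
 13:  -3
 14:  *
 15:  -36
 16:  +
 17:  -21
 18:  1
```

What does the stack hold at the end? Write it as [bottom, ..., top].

[117, -21, 1]

2       [2]
3       [2, 3]
*       [6]
-6      [6, -6]
-21     [6, -6, -21]
-       [6, 15]
negate  [6, -15]
+       [-9]
-2      [-9, -2]
-40     [-9, -2, -40]
+       [-9, -42]
+       [-51]
-3      [-51, -3]
*       [153]
-36     [153, -36]
+       [117]
-21     [117, -21]
1       [117, -21, 1]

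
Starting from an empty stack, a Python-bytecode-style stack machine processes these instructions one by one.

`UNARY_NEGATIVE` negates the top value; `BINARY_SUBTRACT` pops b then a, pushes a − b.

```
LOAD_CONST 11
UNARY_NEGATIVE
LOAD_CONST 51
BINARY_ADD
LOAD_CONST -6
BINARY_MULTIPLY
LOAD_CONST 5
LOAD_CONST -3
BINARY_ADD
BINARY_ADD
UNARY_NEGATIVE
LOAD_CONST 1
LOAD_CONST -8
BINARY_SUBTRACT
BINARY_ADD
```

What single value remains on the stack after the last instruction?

247

LOAD_CONST 11    [11]
UNARY_NEGATIVE   [-11]
LOAD_CONST 51    [-11, 51]
BINARY_ADD       [40]
LOAD_CONST -6    [40, -6]
BINARY_MULTIPLY  [-240]
LOAD_CONST 5     [-240, 5]
LOAD_CONST -3    [-240, 5, -3]
BINARY_ADD       [-240, 2]
BINARY_ADD       [-238]
UNARY_NEGATIVE   [238]
LOAD_CONST 1     [238, 1]
LOAD_CONST -8    [238, 1, -8]
BINARY_SUBTRACT  [238, 9]
BINARY_ADD       [247]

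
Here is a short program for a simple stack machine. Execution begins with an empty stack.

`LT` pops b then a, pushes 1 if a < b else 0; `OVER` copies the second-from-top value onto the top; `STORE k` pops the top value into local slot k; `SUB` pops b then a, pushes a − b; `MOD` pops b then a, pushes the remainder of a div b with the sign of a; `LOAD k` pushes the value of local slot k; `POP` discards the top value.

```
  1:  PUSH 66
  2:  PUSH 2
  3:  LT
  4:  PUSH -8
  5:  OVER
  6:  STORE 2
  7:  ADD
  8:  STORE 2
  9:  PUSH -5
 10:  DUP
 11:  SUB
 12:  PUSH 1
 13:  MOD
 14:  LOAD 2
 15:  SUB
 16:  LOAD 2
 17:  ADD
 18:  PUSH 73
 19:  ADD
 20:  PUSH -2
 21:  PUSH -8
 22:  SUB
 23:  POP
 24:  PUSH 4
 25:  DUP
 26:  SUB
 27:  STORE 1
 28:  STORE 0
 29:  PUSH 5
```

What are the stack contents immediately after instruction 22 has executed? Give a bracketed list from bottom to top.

[73, 6]

PUSH 66  [66]
PUSH 2   [66, 2]
LT       [0]
PUSH -8  [0, -8]
OVER     [0, -8, 0]
STORE 2  [0, -8]
ADD      [-8]
STORE 2  []
PUSH -5  [-5]
DUP      [-5, -5]
SUB      [0]
PUSH 1   [0, 1]
MOD      [0]
LOAD 2   [0, -8]
SUB      [8]
LOAD 2   [8, -8]
ADD      [0]
PUSH 73  [0, 73]
ADD      [73]
PUSH -2  [73, -2]
PUSH -8  [73, -2, -8]
SUB      [73, 6]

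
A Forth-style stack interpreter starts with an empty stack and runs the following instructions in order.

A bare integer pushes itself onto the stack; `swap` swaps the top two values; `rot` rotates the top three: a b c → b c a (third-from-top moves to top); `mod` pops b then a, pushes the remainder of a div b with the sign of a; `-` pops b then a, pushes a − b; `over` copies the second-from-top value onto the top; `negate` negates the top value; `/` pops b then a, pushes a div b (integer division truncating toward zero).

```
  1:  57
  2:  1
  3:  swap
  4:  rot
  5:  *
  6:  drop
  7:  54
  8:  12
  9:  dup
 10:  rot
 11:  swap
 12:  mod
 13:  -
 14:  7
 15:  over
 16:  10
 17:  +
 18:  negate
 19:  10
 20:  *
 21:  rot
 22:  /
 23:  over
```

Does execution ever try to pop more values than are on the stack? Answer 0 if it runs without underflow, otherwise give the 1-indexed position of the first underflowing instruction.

57   → 57
1    → 57 1
swap → 1 57
rot  — needs 3 operands, stack has 2 → underflow

4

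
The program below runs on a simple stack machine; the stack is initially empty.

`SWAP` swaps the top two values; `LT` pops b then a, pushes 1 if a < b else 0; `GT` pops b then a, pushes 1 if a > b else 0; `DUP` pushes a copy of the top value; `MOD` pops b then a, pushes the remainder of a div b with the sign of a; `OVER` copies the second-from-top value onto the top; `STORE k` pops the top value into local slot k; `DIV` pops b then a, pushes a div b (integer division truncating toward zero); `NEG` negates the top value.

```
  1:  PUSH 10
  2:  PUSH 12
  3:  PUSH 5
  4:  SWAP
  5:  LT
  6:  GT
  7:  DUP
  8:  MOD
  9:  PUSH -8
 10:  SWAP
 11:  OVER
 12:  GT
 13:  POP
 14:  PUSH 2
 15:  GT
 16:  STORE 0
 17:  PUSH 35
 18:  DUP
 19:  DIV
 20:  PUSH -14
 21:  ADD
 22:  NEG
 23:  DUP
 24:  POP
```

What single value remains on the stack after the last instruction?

PUSH 10  → 10
PUSH 12  → 10 12
PUSH 5   → 10 12 5
SWAP     → 10 5 12
LT       → 10 1
GT       → 1
DUP      → 1 1
MOD      → 0
PUSH -8  → 0 -8
SWAP     → -8 0
OVER     → -8 0 -8
GT       → -8 1
POP      → -8
PUSH 2   → -8 2
GT       → 0
STORE 0  → (empty)
PUSH 35  → 35
DUP      → 35 35
DIV      → 1
PUSH -14 → 1 -14
ADD      → -13
NEG      → 13
DUP      → 13 13
POP      → 13

13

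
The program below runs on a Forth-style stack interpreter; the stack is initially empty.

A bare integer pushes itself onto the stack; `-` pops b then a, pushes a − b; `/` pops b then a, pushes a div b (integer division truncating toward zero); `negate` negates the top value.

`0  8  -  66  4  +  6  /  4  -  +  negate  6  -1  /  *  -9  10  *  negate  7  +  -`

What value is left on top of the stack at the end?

0      : [0]
8      : [0, 8]
-      : [-8]
66     : [-8, 66]
4      : [-8, 66, 4]
+      : [-8, 70]
6      : [-8, 70, 6]
/      : [-8, 11]
4      : [-8, 11, 4]
-      : [-8, 7]
+      : [-1]
negate : [1]
6      : [1, 6]
-1     : [1, 6, -1]
/      : [1, -6]
*      : [-6]
-9     : [-6, -9]
10     : [-6, -9, 10]
*      : [-6, -90]
negate : [-6, 90]
7      : [-6, 90, 7]
+      : [-6, 97]
-      : [-103]

-103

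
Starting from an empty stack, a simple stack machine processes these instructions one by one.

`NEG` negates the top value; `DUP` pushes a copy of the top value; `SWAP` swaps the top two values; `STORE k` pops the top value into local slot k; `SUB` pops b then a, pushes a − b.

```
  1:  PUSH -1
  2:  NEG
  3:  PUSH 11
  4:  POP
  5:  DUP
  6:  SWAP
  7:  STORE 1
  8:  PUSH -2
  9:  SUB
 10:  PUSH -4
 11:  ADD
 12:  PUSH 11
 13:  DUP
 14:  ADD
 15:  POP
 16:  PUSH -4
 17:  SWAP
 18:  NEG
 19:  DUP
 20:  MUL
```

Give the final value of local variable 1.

1

PUSH -1 → -1
NEG     → 1
PUSH 11 → 1 11
POP     → 1
DUP     → 1 1
SWAP    → 1 1
STORE 1 → 1
PUSH -2 → 1 -2
SUB     → 3
PUSH -4 → 3 -4
ADD     → -1
PUSH 11 → -1 11
DUP     → -1 11 11
ADD     → -1 22
POP     → -1
PUSH -4 → -1 -4
SWAP    → -4 -1
NEG     → -4 1
DUP     → -4 1 1
MUL     → -4 1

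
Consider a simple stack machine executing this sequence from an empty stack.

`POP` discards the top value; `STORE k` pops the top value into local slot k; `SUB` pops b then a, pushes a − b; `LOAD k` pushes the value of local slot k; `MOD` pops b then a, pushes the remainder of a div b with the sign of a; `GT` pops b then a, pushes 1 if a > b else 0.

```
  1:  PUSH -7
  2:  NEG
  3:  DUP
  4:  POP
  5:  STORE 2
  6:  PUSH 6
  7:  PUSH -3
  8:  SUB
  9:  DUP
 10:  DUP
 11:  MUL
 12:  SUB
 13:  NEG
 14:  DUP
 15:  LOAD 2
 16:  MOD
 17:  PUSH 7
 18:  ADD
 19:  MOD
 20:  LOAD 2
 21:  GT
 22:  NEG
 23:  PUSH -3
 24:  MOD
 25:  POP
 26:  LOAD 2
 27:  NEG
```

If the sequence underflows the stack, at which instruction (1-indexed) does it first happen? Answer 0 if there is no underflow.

PUSH -7 : -7
NEG     : 7
DUP     : 7 7
POP     : 7
STORE 2 : (empty)
PUSH 6  : 6
PUSH -3 : 6 -3
SUB     : 9
DUP     : 9 9
DUP     : 9 9 9
MUL     : 9 81
SUB     : -72
NEG     : 72
DUP     : 72 72
LOAD 2  : 72 72 7
MOD     : 72 2
PUSH 7  : 72 2 7
ADD     : 72 9
MOD     : 0
LOAD 2  : 0 7
GT      : 0
NEG     : 0
PUSH -3 : 0 -3
MOD     : 0
POP     : (empty)
LOAD 2  : 7
NEG     : -7

0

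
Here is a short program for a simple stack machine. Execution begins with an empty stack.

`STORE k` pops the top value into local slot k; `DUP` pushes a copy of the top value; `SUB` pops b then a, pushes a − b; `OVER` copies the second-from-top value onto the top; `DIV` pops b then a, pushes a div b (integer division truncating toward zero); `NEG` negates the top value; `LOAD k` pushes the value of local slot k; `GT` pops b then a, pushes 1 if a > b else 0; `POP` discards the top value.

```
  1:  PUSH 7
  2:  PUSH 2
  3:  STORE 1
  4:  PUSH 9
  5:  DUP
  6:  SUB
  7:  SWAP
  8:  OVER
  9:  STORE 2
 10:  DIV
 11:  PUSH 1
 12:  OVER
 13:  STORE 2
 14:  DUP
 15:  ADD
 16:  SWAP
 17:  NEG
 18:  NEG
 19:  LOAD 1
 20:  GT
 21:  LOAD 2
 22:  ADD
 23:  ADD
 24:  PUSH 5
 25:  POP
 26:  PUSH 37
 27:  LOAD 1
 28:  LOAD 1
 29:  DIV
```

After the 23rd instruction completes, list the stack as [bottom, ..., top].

PUSH 7  : [7]
PUSH 2  : [7, 2]
STORE 1 : [7]
PUSH 9  : [7, 9]
DUP     : [7, 9, 9]
SUB     : [7, 0]
SWAP    : [0, 7]
OVER    : [0, 7, 0]
STORE 2 : [0, 7]
DIV     : [0]
PUSH 1  : [0, 1]
OVER    : [0, 1, 0]
STORE 2 : [0, 1]
DUP     : [0, 1, 1]
ADD     : [0, 2]
SWAP    : [2, 0]
NEG     : [2, 0]
NEG     : [2, 0]
LOAD 1  : [2, 0, 2]
GT      : [2, 0]
LOAD 2  : [2, 0, 0]
ADD     : [2, 0]
ADD     : [2]

[2]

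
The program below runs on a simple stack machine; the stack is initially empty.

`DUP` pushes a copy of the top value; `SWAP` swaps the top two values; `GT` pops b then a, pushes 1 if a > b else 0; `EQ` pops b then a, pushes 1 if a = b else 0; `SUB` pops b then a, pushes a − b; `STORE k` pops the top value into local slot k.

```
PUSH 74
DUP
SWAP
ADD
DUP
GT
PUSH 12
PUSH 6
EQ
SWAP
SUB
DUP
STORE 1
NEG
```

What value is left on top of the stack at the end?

PUSH 74  [74]
DUP      [74, 74]
SWAP     [74, 74]
ADD      [148]
DUP      [148, 148]
GT       [0]
PUSH 12  [0, 12]
PUSH 6   [0, 12, 6]
EQ       [0, 0]
SWAP     [0, 0]
SUB      [0]
DUP      [0, 0]
STORE 1  [0]
NEG      [0]

0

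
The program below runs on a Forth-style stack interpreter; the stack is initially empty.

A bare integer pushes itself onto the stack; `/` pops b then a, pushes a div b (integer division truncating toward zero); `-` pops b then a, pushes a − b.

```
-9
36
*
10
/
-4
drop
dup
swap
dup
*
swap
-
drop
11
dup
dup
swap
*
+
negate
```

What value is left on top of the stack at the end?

-132

-9      -9
36      -9 36
*       -324
10      -324 10
/       -32
-4      -32 -4
drop    -32
dup     -32 -32
swap    -32 -32
dup     -32 -32 -32
*       -32 1024
swap    1024 -32
-       1056
drop    (empty)
11      11
dup     11 11
dup     11 11 11
swap    11 11 11
*       11 121
+       132
negate  -132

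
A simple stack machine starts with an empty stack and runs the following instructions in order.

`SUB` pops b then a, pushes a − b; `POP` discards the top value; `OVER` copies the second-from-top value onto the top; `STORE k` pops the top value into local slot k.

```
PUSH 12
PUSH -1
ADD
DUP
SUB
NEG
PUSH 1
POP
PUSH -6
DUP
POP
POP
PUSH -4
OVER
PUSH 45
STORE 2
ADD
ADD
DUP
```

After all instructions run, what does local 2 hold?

45

PUSH 12 : [12]
PUSH -1 : [12, -1]
ADD     : [11]
DUP     : [11, 11]
SUB     : [0]
NEG     : [0]
PUSH 1  : [0, 1]
POP     : [0]
PUSH -6 : [0, -6]
DUP     : [0, -6, -6]
POP     : [0, -6]
POP     : [0]
PUSH -4 : [0, -4]
OVER    : [0, -4, 0]
PUSH 45 : [0, -4, 0, 45]
STORE 2 : [0, -4, 0]
ADD     : [0, -4]
ADD     : [-4]
DUP     : [-4, -4]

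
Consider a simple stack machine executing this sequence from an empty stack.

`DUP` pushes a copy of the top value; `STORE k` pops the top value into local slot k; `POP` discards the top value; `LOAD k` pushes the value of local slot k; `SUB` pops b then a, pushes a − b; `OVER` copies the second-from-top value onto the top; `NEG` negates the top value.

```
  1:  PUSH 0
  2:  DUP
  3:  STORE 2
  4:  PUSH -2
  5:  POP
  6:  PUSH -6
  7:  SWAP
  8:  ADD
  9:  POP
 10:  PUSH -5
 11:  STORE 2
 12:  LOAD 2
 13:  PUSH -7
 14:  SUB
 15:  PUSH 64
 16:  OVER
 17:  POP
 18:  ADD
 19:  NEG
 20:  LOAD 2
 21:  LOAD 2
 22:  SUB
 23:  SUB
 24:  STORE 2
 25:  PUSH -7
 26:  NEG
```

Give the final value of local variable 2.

PUSH 0  : [0]
DUP     : [0, 0]
STORE 2 : [0]
PUSH -2 : [0, -2]
POP     : [0]
PUSH -6 : [0, -6]
SWAP    : [-6, 0]
ADD     : [-6]
POP     : []
PUSH -5 : [-5]
STORE 2 : []
LOAD 2  : [-5]
PUSH -7 : [-5, -7]
SUB     : [2]
PUSH 64 : [2, 64]
OVER    : [2, 64, 2]
POP     : [2, 64]
ADD     : [66]
NEG     : [-66]
LOAD 2  : [-66, -5]
LOAD 2  : [-66, -5, -5]
SUB     : [-66, 0]
SUB     : [-66]
STORE 2 : []
PUSH -7 : [-7]
NEG     : [7]

-66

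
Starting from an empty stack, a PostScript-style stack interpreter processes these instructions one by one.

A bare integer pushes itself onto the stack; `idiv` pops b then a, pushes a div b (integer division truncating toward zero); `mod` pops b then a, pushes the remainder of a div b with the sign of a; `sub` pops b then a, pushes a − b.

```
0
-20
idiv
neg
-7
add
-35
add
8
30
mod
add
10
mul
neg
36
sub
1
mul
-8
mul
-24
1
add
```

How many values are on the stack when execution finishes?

2

0    -> 0
-20  -> 0 -20
idiv -> 0
neg  -> 0
-7   -> 0 -7
add  -> -7
-35  -> -7 -35
add  -> -42
8    -> -42 8
30   -> -42 8 30
mod  -> -42 8
add  -> -34
10   -> -34 10
mul  -> -340
neg  -> 340
36   -> 340 36
sub  -> 304
1    -> 304 1
mul  -> 304
-8   -> 304 -8
mul  -> -2432
-24  -> -2432 -24
1    -> -2432 -24 1
add  -> -2432 -23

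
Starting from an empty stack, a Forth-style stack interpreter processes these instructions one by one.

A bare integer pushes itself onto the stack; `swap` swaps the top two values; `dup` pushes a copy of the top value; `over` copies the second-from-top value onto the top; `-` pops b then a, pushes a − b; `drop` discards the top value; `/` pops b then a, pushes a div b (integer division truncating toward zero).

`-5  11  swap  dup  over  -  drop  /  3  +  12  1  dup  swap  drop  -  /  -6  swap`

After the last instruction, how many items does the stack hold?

-5   -> [-5]
11   -> [-5, 11]
swap -> [11, -5]
dup  -> [11, -5, -5]
over -> [11, -5, -5, -5]
-    -> [11, -5, 0]
drop -> [11, -5]
/    -> [-2]
3    -> [-2, 3]
+    -> [1]
12   -> [1, 12]
1    -> [1, 12, 1]
dup  -> [1, 12, 1, 1]
swap -> [1, 12, 1, 1]
drop -> [1, 12, 1]
-    -> [1, 11]
/    -> [0]
-6   -> [0, -6]
swap -> [-6, 0]

2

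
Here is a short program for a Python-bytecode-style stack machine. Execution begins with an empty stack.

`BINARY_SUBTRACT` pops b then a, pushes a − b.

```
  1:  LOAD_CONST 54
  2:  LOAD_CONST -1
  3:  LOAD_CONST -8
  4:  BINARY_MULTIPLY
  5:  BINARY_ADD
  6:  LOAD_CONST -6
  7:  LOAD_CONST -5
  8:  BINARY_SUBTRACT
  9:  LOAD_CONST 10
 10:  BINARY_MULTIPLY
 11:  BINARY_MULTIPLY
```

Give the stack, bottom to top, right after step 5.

[62]

LOAD_CONST 54   : 54
LOAD_CONST -1   : 54 -1
LOAD_CONST -8   : 54 -1 -8
BINARY_MULTIPLY : 54 8
BINARY_ADD      : 62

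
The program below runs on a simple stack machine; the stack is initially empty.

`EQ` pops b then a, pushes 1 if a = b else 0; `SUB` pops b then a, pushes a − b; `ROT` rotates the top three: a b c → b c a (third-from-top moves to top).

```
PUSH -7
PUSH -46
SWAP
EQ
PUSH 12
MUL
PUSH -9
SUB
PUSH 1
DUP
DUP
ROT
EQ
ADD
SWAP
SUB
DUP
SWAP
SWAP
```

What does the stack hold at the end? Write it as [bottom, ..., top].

PUSH -7  -> -7
PUSH -46 -> -7 -46
SWAP     -> -46 -7
EQ       -> 0
PUSH 12  -> 0 12
MUL      -> 0
PUSH -9  -> 0 -9
SUB      -> 9
PUSH 1   -> 9 1
DUP      -> 9 1 1
DUP      -> 9 1 1 1
ROT      -> 9 1 1 1
EQ       -> 9 1 1
ADD      -> 9 2
SWAP     -> 2 9
SUB      -> -7
DUP      -> -7 -7
SWAP     -> -7 -7
SWAP     -> -7 -7

[-7, -7]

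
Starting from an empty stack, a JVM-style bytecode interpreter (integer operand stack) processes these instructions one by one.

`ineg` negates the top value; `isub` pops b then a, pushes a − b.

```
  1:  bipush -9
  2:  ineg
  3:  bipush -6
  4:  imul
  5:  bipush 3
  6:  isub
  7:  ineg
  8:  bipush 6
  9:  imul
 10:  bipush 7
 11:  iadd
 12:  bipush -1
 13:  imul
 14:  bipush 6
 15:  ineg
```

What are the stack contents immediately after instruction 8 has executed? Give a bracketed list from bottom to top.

[57, 6]

bipush -9  [-9]
ineg       [9]
bipush -6  [9, -6]
imul       [-54]
bipush 3   [-54, 3]
isub       [-57]
ineg       [57]
bipush 6   [57, 6]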